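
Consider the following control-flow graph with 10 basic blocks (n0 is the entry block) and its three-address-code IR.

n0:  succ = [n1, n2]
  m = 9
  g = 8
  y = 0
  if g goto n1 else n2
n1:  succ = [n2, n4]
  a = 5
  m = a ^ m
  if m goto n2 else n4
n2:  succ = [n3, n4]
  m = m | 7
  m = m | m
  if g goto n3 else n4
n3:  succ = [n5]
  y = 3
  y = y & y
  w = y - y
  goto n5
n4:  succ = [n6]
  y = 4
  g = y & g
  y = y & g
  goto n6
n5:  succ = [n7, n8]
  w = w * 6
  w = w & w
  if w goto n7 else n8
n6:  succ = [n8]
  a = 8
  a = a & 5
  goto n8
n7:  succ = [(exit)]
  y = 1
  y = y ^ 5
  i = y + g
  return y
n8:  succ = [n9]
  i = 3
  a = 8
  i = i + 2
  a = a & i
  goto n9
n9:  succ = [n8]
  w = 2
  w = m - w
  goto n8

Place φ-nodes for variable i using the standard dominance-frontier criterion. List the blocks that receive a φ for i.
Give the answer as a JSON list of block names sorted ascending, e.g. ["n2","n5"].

Answer: ["n8"]

Derivation:
idom tree: n1←n0 n2←n0 n3←n2 n4←n0 n5←n3 n6←n4 n7←n5 n8←n0 n9←n8
Join-block Dom:
  n2: preds {n0,n1}: {n0} ∩ {n0,n1} = {n0}; idom=n0
  n4: preds {n1,n2}: {n0,n1} ∩ {n0,n2} = {n0}; idom=n0
  n8: preds {n5,n6,n9}: {n0,n2,n3,n5} ∩ {n0,n4,n6} ∩ {n0,n8,n9} = {n0}; idom=n0

DF derivation:
  join n2 pred n0: · stop@n0
  join n2 pred n1: n1 stop@n0
  join n4 pred n1: n1 stop@n0
  join n4 pred n2: n2 stop@n0
  join n8 pred n5: n5→n3→n2 stop@n0
  join n8 pred n6: n6→n4 stop@n0
  join n8 pred n9: n9→n8 stop@n0
  DF(n0)=∅
  DF(n1)={n2,n4}
  DF(n2)={n4,n8}
  DF(n3)={n8}
  DF(n4)={n8}
  DF(n5)={n8}
  DF(n6)={n8}
  DF(n7)=∅
  DF(n8)={n8}
  DF(n9)={n8}

φ for i: defs {n7,n8}
  DF⁺ = {n8}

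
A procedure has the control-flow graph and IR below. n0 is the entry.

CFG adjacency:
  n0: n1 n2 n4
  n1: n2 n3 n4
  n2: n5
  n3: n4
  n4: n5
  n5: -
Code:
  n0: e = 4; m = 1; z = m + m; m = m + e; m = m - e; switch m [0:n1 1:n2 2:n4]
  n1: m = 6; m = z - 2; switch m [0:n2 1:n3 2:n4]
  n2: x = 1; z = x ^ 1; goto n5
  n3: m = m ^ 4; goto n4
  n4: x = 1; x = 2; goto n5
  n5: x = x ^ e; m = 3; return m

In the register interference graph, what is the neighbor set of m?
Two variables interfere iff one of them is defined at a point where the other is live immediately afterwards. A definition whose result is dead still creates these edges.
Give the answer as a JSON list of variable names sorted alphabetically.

Answer: ["e", "z"]

Working:
Per-block:
  n0 def {e,m,z} use ∅
  n1 def {m} use {z}
  n2 def {x,z} use ∅
  n3 def {m} use {m}
  n4 def {x} use ∅
  n5 def {m,x} use {e,x}

Liveness:
  n0 li=∅ lo={e,z}
  n1 li={e,z} lo={e,m}
  n2 li={e} lo={e,x}
  n3 li={e,m} lo={e}
  n4 li={e} lo={e,x}
  n5 li={e,x} lo=∅

Interfere edges:
  e: {m,x,z}
  m: {e,z}
  x: {e,z}
  z: {e,m,x}

N(m) = ["e", "z"]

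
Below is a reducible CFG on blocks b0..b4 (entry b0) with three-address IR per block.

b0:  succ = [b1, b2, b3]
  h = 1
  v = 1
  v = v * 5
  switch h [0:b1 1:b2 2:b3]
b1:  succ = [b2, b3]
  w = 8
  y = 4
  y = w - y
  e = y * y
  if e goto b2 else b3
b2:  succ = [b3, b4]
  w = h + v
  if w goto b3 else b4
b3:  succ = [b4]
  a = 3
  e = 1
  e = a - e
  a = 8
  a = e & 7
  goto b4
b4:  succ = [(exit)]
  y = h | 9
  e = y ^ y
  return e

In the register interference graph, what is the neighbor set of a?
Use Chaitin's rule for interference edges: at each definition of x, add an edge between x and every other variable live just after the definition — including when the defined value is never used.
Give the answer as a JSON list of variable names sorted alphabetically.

Answer: ["e", "h"]

Working:
Block summaries:
  b0: {h,v} / ∅
  b1: {e,w,y} / ∅
  b2: {w} / {h,v}
  b3: {a,e} / ∅
  b4: {e,y} / {h}

Live sets:
  b0 li=∅ lo={h,v}
  b1 li={h,v} lo={h,v}
  b2 li={h,v} lo={h}
  b3 li={h} lo={h}
  b4 li={h} lo=∅

Conflict graph:
  a↔{e,h}
  e↔{a,h,v}
  h↔{a,e,v,w,y}
  v↔{e,h,w,y}
  w↔{h,v,y}
  y↔{h,v,w}

N(a) = ["e", "h"]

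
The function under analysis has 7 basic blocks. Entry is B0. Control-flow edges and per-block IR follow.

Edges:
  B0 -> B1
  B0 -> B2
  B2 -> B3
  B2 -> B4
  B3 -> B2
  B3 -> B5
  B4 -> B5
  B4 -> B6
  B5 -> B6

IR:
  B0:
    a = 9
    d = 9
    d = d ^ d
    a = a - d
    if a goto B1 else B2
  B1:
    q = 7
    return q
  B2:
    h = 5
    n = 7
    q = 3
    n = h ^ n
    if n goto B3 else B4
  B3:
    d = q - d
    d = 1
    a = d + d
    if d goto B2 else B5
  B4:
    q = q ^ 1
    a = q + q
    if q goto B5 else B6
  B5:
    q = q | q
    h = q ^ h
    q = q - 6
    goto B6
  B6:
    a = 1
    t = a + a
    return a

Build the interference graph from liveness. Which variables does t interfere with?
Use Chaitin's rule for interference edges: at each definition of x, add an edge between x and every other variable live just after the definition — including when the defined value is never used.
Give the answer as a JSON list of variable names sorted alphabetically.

Answer: ["a"]

Working:
Block summaries:
  B0: {a,d} / ∅
  B1: {q} / ∅
  B2: {h,n,q} / ∅
  B3: {a,d} / {d,q}
  B4: {a,q} / {q}
  B5: {h,q} / {h,q}
  B6: {a,t} / ∅

Backward fixpoint:
  B0: in=∅ out={d}
  B1: in=∅ out=∅
  B2: in={d} out={d,h,q}
  B3: in={d,h,q} out={d,h,q}
  B4: in={h,q} out={h,q}
  B5: in={h,q} out=∅
  B6: in=∅ out=∅

Interfere edges:
  a: {d,h,q,t}
  d: {a,h,n,q}
  h: {a,d,n,q}
  n: {d,h,q}
  q: {a,d,h,n}
  t: {a}

N(t) = ["a"]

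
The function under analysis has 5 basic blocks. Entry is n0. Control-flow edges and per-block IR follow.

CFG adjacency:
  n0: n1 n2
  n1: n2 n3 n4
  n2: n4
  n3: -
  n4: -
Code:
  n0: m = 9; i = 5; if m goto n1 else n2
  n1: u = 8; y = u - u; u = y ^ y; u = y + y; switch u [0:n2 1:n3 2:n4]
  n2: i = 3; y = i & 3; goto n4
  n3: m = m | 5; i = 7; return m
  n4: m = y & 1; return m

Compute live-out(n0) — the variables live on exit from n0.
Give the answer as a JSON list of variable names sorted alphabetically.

Answer: ["m"]

Analysis:
def/use:
  n0: def={i,m} ue=∅
  n1: def={u,y} ue=∅
  n2: def={i,y} ue=∅
  n3: def={i,m} ue={m}
  n4: def={m} ue={y}

Live sets:
  n0: in=∅ out={m}
  n1: in={m} out={m,y}
  n2: in=∅ out={y}
  n3: in={m} out=∅
  n4: in={y} out=∅

live-out(n0) = ["m"]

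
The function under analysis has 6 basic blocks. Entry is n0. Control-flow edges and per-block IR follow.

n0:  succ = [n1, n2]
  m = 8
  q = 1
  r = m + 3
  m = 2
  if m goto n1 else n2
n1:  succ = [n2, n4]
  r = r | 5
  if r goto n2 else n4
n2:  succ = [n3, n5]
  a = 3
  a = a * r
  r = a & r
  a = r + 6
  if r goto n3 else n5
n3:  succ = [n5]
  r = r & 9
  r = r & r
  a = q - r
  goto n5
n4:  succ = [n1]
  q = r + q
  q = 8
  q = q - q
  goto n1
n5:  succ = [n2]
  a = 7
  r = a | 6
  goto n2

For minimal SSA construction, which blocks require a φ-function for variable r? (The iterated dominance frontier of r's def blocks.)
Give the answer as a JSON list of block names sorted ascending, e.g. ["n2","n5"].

idom tree: n1←n0 n2←n0 n3←n2 n4←n1 n5←n2
Dom at joins:
  n1: preds {n0,n4}: {n0} ∩ {n0,n1,n4} = {n0}; idom=n0
  n2: preds {n0,n1,n5}: {n0} ∩ {n0,n1} ∩ {n0,n2,n5} = {n0}; idom=n0
  n5: preds {n2,n3}: {n0,n2} ∩ {n0,n2,n3} = {n0,n2}; idom=n2

Frontier:
  join n1 pred n0: · stop@n0
  join n1 pred n4: n4→n1 stop@n0
  join n2 pred n0: · stop@n0
  join n2 pred n1: n1 stop@n0
  join n2 pred n5: n5→n2 stop@n0
  join n5 pred n2: · stop@n2
  join n5 pred n3: n3 stop@n2
  n0: DF=∅
  n1: DF={n1,n2}
  n2: DF={n2}
  n3: DF={n5}
  n4: DF={n1}
  n5: DF={n2}

φ for r: defs {n0,n1,n2,n3,n5}
  DF⁺ = {n1,n2,n5}

Answer: ["n1", "n2", "n5"]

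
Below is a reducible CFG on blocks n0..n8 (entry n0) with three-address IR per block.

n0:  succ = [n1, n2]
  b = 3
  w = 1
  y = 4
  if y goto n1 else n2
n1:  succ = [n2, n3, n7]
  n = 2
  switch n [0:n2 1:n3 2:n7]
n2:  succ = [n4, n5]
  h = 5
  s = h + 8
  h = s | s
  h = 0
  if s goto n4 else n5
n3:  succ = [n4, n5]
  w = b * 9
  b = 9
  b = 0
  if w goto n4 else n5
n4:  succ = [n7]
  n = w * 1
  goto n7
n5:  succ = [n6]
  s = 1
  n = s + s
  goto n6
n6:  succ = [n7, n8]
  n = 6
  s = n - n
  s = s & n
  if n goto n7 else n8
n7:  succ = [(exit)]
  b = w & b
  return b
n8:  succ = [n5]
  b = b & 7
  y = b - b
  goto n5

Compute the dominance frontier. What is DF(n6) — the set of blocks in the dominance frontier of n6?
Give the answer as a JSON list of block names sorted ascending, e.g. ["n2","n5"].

Answer: ["n5", "n7"]

Analysis:
idom tree: n1←n0 n2←n0 n3←n1 n4←n0 n5←n0 n6←n5 n7←n0 n8←n6
Join-block Dom:
  n2: preds {n0,n1}: {n0} ∩ {n0,n1} = {n0}; idom=n0
  n4: preds {n2,n3}: {n0,n2} ∩ {n0,n1,n3} = {n0}; idom=n0
  n5: preds {n2,n3,n8}: {n0,n2} ∩ {n0,n1,n3} ∩ {n0,n5,n6,n8} = {n0}; idom=n0
  n7: preds {n1,n4,n6}: {n0,n1} ∩ {n0,n4} ∩ {n0,n5,n6} = {n0}; idom=n0

Frontier:
  join n2 pred n0: · stop@n0
  join n2 pred n1: n1 stop@n0
  join n4 pred n2: n2 stop@n0
  join n4 pred n3: n3→n1 stop@n0
  join n5 pred n2: n2 stop@n0
  join n5 pred n3: n3→n1 stop@n0
  join n5 pred n8: n8→n6→n5 stop@n0
  join n7 pred n1: n1 stop@n0
  join n7 pred n4: n4 stop@n0
  join n7 pred n6: n6→n5 stop@n0
  DF(n0)=∅
  DF(n1)={n2,n4,n5,n7}
  DF(n2)={n4,n5}
  DF(n3)={n4,n5}
  DF(n4)={n7}
  DF(n5)={n5,n7}
  DF(n6)={n5,n7}
  DF(n7)=∅
  DF(n8)={n5}

DF(n6) = ["n5", "n7"]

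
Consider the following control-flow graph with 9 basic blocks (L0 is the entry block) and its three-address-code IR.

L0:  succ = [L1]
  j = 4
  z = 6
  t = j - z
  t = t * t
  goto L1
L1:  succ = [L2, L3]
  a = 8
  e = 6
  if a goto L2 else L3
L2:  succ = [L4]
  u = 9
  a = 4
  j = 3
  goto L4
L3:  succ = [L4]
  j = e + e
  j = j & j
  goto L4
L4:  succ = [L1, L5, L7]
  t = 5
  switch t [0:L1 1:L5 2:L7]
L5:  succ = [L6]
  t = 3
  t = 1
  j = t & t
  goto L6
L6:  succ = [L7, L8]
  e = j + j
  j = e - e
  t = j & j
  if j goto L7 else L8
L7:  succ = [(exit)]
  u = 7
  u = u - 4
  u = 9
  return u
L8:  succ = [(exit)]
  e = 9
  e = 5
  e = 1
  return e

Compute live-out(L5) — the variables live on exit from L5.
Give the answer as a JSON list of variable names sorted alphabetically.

Answer: ["j"]

Working:
Per-block:
  L0 def {j,t,z} use ∅
  L1 def {a,e} use ∅
  L2 def {a,j,u} use ∅
  L3 def {j} use {e}
  L4 def {t} use ∅
  L5 def {j,t} use ∅
  L6 def {e,j,t} use {j}
  L7 def {u} use ∅
  L8 def {e} use ∅

Backward fixpoint:
  live L0: ∅→∅
  live L1: ∅→{e}
  live L2: ∅→∅
  live L3: {e}→∅
  live L4: ∅→∅
  live L5: ∅→{j}
  live L6: {j}→∅
  live L7: ∅→∅
  live L8: ∅→∅

live-out(L5) = ["j"]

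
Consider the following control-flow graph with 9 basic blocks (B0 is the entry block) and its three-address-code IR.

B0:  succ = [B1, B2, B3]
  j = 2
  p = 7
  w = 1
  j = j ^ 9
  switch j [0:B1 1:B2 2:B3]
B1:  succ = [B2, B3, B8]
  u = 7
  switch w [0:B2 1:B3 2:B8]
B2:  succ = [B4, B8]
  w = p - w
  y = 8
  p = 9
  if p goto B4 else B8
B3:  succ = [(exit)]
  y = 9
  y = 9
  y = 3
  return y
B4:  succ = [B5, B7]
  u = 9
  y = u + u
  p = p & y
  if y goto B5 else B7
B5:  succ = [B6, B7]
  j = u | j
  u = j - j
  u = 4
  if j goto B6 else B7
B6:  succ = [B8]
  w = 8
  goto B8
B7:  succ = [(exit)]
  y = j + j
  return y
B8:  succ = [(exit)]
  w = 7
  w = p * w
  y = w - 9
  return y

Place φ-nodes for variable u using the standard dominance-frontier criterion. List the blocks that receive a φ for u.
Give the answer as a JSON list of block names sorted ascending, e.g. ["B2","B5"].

Answer: ["B2", "B3", "B7", "B8"]

Working:
idom tree: B1←B0 B2←B0 B3←B0 B4←B2 B5←B4 B6←B5 B7←B4 B8←B0
Dom∩ at merges:
  B2: preds {B0,B1}: {B0} ∩ {B0,B1} = {B0}; idom=B0
  B3: preds {B0,B1}: {B0} ∩ {B0,B1} = {B0}; idom=B0
  B7: preds {B4,B5}: {B0,B2,B4} ∩ {B0,B2,B4,B5} = {B0,B2,B4}; idom=B4
  B8: preds {B1,B2,B6}: {B0,B1} ∩ {B0,B2} ∩ {B0,B2,B4,B5,B6} = {B0}; idom=B0

Frontier:
  join B2 pred B0: · stop@B0
  join B2 pred B1: B1 stop@B0
  join B3 pred B0: · stop@B0
  join B3 pred B1: B1 stop@B0
  join B7 pred B4: · stop@B4
  join B7 pred B5: B5 stop@B4
  join B8 pred B1: B1 stop@B0
  join B8 pred B2: B2 stop@B0
  join B8 pred B6: B6→B5→B4→B2 stop@B0
  DF(B0)=∅
  DF(B1)={B2,B3,B8}
  DF(B2)={B8}
  DF(B3)=∅
  DF(B4)={B8}
  DF(B5)={B7,B8}
  DF(B6)={B8}
  DF(B7)=∅
  DF(B8)=∅

φ for u: defs {B1,B4,B5}
  DF⁺ = {B2,B3,B7,B8}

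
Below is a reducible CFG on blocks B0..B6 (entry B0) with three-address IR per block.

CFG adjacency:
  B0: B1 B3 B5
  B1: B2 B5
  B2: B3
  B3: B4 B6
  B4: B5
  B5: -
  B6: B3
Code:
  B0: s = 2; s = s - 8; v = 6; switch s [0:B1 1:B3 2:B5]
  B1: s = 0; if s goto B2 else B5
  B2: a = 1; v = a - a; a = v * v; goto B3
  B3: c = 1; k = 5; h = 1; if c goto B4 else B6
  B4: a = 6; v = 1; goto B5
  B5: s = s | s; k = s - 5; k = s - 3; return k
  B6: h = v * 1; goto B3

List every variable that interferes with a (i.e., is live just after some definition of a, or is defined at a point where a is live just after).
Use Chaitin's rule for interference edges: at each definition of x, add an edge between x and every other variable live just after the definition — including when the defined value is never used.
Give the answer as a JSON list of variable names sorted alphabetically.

Answer: ["s", "v"]

Derivation:
def/use:
  B0: {s,v} / ∅
  B1: {s} / ∅
  B2: {a,v} / ∅
  B3: {c,h,k} / ∅
  B4: {a,v} / ∅
  B5: {k,s} / {s}
  B6: {h} / {v}

Live sets:
  live B0: ∅→{s,v}
  live B1: ∅→{s}
  live B2: {s}→{s,v}
  live B3: {s,v}→{s,v}
  live B4: {s}→{s}
  live B5: {s}→∅
  live B6: {s,v}→{s,v}

Interfere edges:
  a: {s,v}
  c: {h,k,s,v}
  h: {c,s,v}
  k: {c,s,v}
  s: {a,c,h,k,v}
  v: {a,c,h,k,s}

N(a) = ["s", "v"]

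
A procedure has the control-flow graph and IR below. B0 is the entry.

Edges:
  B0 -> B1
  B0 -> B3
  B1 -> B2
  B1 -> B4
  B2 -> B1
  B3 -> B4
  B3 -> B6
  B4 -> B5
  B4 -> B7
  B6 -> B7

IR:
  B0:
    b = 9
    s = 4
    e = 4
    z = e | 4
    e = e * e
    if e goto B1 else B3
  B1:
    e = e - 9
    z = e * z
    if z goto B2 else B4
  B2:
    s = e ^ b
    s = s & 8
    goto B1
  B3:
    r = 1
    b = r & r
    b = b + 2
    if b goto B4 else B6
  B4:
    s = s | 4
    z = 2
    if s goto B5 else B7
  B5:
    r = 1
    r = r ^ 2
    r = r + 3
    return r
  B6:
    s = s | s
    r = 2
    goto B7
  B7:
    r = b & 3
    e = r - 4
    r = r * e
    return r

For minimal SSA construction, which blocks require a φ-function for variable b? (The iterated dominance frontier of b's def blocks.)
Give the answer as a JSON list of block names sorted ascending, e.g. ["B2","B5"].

idom tree: B1←B0 B2←B1 B3←B0 B4←B0 B5←B4 B6←B3 B7←B0
Dom at joins:
  B1: preds {B0,B2}: {B0} ∩ {B0,B1,B2} = {B0}; idom=B0
  B4: preds {B1,B3}: {B0,B1} ∩ {B0,B3} = {B0}; idom=B0
  B7: preds {B4,B6}: {B0,B4} ∩ {B0,B3,B6} = {B0}; idom=B0

DF walk-up:
  join B1 pred B0: · stop@B0
  join B1 pred B2: B2→B1 stop@B0
  join B4 pred B1: B1 stop@B0
  join B4 pred B3: B3 stop@B0
  join B7 pred B4: B4 stop@B0
  join B7 pred B6: B6→B3 stop@B0
  DF(B0)=∅
  DF(B1)={B1,B4}
  DF(B2)={B1}
  DF(B3)={B4,B7}
  DF(B4)={B7}
  DF(B5)=∅
  DF(B6)={B7}
  DF(B7)=∅

φ for b: defs {B0,B3}
  DF⁺ = {B4,B7}

Answer: ["B4", "B7"]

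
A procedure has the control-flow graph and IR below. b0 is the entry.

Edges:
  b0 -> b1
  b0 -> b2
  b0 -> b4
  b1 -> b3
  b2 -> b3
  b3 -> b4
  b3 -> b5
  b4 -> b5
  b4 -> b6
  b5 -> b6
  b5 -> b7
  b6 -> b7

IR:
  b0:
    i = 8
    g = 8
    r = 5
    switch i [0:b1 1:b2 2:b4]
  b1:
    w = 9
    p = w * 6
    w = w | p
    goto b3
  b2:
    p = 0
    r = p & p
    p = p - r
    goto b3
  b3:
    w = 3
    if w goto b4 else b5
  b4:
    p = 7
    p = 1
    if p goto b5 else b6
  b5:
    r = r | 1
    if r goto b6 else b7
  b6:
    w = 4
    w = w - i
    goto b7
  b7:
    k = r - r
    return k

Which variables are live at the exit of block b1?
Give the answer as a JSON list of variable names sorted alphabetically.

def/use:
  b0: {g,i,r} / ∅
  b1: {p,w} / ∅
  b2: {p,r} / ∅
  b3: {w} / ∅
  b4: {p} / ∅
  b5: {r} / {r}
  b6: {w} / {i}
  b7: {k} / {r}

Live sets:
  b0 li=∅ lo={i,r}
  b1 li={i,r} lo={i,r}
  b2 li={i} lo={i,r}
  b3 li={i,r} lo={i,r}
  b4 li={i,r} lo={i,r}
  b5 li={i,r} lo={i,r}
  b6 li={i,r} lo={r}
  b7 li={r} lo=∅

live-out(b1) = ["i", "r"]

Answer: ["i", "r"]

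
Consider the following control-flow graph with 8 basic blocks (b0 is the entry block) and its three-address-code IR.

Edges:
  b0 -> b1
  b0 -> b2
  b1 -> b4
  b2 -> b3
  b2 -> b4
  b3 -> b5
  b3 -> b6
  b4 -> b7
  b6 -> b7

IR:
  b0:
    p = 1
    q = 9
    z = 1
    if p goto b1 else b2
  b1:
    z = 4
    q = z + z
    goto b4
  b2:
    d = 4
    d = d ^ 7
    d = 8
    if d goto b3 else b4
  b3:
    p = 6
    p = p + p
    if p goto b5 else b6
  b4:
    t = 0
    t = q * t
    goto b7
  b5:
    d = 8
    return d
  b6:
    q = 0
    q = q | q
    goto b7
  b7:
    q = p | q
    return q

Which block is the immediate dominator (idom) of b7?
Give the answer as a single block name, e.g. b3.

Answer: b0

Derivation:
idom tree: b1←b0 b2←b0 b3←b2 b4←b0 b5←b3 b6←b3 b7←b0
Dom∩ at merges:
  b4: preds {b1,b2}: {b0,b1} ∩ {b0,b2} = {b0}; idom=b0
  b7: preds {b4,b6}: {b0,b4} ∩ {b0,b2,b3,b6} = {b0}; idom=b0

idom(b7) = b0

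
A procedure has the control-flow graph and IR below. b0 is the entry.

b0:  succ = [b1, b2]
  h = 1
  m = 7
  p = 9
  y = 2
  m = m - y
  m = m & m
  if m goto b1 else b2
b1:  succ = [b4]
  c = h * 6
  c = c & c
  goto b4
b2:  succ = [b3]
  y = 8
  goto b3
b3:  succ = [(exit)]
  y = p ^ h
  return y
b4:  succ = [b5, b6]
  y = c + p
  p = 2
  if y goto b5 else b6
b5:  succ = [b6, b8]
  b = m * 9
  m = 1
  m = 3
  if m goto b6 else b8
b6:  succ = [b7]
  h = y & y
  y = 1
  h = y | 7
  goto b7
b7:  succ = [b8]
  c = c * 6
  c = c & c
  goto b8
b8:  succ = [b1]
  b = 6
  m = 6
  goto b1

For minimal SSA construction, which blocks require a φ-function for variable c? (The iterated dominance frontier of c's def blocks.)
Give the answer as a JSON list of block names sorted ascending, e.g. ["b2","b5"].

idom tree: b1←b0 b2←b0 b3←b2 b4←b1 b5←b4 b6←b4 b7←b6 b8←b4
Join-block Dom:
  b1: preds {b0,b8}: {b0} ∩ {b0,b1,b4,b8} = {b0}; idom=b0
  b6: preds {b4,b5}: {b0,b1,b4} ∩ {b0,b1,b4,b5} = {b0,b1,b4}; idom=b4
  b8: preds {b5,b7}: {b0,b1,b4,b5} ∩ {b0,b1,b4,b6,b7} = {b0,b1,b4}; idom=b4

DF walk-up:
  join b1 pred b0: · stop@b0
  join b1 pred b8: b8→b4→b1 stop@b0
  join b6 pred b4: · stop@b4
  join b6 pred b5: b5 stop@b4
  join b8 pred b5: b5 stop@b4
  join b8 pred b7: b7→b6 stop@b4
  b0 → ∅
  b1 → {b1}
  b2 → ∅
  b3 → ∅
  b4 → {b1}
  b5 → {b6,b8}
  b6 → {b8}
  b7 → {b8}
  b8 → {b1}

φ for c: defs {b1,b7}
  DF⁺ = {b1,b8}

Answer: ["b1", "b8"]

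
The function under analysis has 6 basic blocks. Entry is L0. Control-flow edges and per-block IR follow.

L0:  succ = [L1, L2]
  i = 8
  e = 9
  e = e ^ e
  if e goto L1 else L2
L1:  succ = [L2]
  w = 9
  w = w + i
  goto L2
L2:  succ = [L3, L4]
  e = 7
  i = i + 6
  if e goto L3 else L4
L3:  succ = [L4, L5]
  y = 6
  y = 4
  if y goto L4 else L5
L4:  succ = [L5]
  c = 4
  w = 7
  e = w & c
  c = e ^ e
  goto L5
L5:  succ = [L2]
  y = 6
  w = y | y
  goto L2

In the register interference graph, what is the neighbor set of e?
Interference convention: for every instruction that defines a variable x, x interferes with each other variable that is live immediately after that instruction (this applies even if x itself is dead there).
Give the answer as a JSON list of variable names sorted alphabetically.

Answer: ["i"]

Working:
Block summaries:
  L0: def={e,i} ue=∅
  L1: def={w} ue={i}
  L2: def={e,i} ue={i}
  L3: def={y} ue=∅
  L4: def={c,e,w} ue=∅
  L5: def={w,y} ue=∅

Backward fixpoint:
  L0 li=∅ lo={i}
  L1 li={i} lo={i}
  L2 li={i} lo={i}
  L3 li={i} lo={i}
  L4 li={i} lo={i}
  L5 li={i} lo={i}

Conflict graph:
  c: {i,w}
  e: {i}
  i: {c,e,w,y}
  w: {c,i}
  y: {i}

N(e) = ["i"]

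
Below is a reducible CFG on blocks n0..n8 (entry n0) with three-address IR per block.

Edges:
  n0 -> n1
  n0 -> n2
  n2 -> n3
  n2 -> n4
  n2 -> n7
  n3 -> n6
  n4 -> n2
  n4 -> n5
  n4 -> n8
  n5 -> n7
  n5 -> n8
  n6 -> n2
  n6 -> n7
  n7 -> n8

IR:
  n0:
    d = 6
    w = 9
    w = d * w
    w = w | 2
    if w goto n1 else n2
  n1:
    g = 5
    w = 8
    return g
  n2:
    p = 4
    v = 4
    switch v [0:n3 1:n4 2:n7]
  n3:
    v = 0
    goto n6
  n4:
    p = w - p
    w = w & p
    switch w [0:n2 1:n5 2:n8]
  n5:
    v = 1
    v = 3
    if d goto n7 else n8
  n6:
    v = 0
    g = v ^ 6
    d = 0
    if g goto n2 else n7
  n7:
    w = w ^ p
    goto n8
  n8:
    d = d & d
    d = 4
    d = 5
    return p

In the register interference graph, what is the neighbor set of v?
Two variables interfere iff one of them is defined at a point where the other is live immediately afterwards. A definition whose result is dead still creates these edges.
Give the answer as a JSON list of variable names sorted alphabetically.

def/use:
  n0 def {d,w} use ∅
  n1 def {g,w} use ∅
  n2 def {p,v} use ∅
  n3 def {v} use ∅
  n4 def {p,w} use {p,w}
  n5 def {v} use {d}
  n6 def {d,g,v} use ∅
  n7 def {w} use {p,w}
  n8 def {d} use {d,p}

Liveness:
  n0: in=∅ out={d,w}
  n1: in=∅ out=∅
  n2: in={d,w} out={d,p,w}
  n3: in={p,w} out={p,w}
  n4: in={d,p,w} out={d,p,w}
  n5: in={d,p,w} out={d,p,w}
  n6: in={p,w} out={d,p,w}
  n7: in={d,p,w} out={d,p}
  n8: in={d,p} out=∅

Conflict graph:
  d — {g,p,v,w}
  g — {d,p,w}
  p — {d,g,v,w}
  v — {d,p,w}
  w — {d,g,p,v}

N(v) = ["d", "p", "w"]

Answer: ["d", "p", "w"]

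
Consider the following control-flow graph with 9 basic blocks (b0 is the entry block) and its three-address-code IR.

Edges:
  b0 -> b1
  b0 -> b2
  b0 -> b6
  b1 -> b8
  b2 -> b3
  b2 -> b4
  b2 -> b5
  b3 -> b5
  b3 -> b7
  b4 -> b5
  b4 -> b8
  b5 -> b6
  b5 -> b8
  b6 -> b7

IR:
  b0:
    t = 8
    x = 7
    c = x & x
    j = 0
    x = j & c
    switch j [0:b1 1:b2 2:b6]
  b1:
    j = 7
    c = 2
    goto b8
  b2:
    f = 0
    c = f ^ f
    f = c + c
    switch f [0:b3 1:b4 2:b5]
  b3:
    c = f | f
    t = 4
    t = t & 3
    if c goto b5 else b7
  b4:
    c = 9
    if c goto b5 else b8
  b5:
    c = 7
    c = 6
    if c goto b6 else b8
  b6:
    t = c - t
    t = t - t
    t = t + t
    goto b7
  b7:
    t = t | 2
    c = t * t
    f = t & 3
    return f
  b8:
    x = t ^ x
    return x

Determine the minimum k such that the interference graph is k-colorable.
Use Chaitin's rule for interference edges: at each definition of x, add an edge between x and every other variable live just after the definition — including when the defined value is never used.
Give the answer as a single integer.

Block summaries:
  b0 def {c,j,t,x} use ∅
  b1 def {c,j} use ∅
  b2 def {c,f} use ∅
  b3 def {c,t} use {f}
  b4 def {c} use ∅
  b5 def {c} use ∅
  b6 def {t} use {c,t}
  b7 def {c,f,t} use {t}
  b8 def {x} use {t,x}

Liveness:
  b0 li=∅ lo={c,t,x}
  b1 li={t,x} lo={t,x}
  b2 li={t,x} lo={f,t,x}
  b3 li={f,x} lo={t,x}
  b4 li={t,x} lo={t,x}
  b5 li={t,x} lo={c,t,x}
  b6 li={c,t} lo={t}
  b7 li={t} lo=∅
  b8 li={t,x} lo=∅

Interference:
  c↔{j,t,x}
  f↔{t,x}
  j↔{c,t,x}
  t↔{c,f,j,x}
  x↔{c,f,j,t}

Chromatic number:
  {c,j,t,x} pairwise interfere (4-clique) ⇒ χ ≥ 4
  assign c→R2 f→R2 j→R3 t→R0 x→R1 — no edge inside a register ⇒ χ ≤ 4
  χ = 4

Answer: 4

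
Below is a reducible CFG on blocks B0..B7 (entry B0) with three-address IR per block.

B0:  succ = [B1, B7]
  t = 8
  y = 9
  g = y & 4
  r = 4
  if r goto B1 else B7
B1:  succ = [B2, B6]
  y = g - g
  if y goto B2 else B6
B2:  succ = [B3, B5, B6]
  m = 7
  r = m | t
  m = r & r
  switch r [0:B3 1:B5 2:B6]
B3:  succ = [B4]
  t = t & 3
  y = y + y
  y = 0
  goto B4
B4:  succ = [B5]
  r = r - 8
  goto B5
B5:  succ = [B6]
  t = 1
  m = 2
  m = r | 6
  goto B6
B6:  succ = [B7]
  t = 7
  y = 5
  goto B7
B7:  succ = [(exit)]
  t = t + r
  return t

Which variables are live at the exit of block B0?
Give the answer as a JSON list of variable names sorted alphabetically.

Answer: ["g", "r", "t"]

Working:
Per-block:
  B0: {g,r,t,y} / ∅
  B1: {y} / {g}
  B2: {m,r} / {t}
  B3: {t,y} / {t,y}
  B4: {r} / {r}
  B5: {m,t} / {r}
  B6: {t,y} / ∅
  B7: {t} / {r,t}

Liveness:
  live B0: ∅→{g,r,t}
  live B1: {g,r,t}→{r,t,y}
  live B2: {t,y}→{r,t,y}
  live B3: {r,t,y}→{r}
  live B4: {r}→{r}
  live B5: {r}→{r}
  live B6: {r}→{r,t}
  live B7: {r,t}→∅

live-out(B0) = ["g", "r", "t"]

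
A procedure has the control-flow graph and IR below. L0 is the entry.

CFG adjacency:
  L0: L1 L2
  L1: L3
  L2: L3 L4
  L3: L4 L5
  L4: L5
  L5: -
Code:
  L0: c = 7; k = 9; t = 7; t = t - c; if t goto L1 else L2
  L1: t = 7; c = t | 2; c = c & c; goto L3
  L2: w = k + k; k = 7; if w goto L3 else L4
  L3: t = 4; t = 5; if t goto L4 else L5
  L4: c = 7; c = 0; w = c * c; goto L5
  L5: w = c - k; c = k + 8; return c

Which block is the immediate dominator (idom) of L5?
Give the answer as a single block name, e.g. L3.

Answer: L0

Working:
idom tree: L1←L0 L2←L0 L3←L0 L4←L0 L5←L0
Dom∩ at merges:
  L3: preds {L1,L2}: {L0,L1} ∩ {L0,L2} = {L0}; idom=L0
  L4: preds {L2,L3}: {L0,L2} ∩ {L0,L3} = {L0}; idom=L0
  L5: preds {L3,L4}: {L0,L3} ∩ {L0,L4} = {L0}; idom=L0

idom(L5) = L0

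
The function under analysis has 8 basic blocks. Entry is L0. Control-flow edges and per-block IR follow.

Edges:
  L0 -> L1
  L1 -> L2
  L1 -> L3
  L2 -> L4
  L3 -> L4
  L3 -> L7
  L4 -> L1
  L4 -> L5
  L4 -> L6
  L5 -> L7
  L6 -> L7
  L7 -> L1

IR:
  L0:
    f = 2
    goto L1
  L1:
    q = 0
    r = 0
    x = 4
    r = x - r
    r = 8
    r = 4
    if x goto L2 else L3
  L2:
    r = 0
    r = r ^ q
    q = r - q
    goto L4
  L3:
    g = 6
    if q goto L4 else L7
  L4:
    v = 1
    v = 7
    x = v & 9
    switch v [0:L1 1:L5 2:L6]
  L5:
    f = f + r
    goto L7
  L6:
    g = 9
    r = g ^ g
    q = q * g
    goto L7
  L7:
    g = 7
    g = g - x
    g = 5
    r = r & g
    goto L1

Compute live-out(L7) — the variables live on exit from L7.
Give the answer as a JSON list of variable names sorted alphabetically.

Answer: ["f"]

Derivation:
Per-block:
  L0 def {f} use ∅
  L1 def {q,r,x} use ∅
  L2 def {q,r} use {q}
  L3 def {g} use {q}
  L4 def {v,x} use ∅
  L5 def {f} use {f,r}
  L6 def {g,q,r} use {q}
  L7 def {g,r} use {r,x}

Backward fixpoint:
  L0: in=∅ out={f}
  L1: in={f} out={f,q,r,x}
  L2: in={f,q} out={f,q,r}
  L3: in={f,q,r,x} out={f,q,r,x}
  L4: in={f,q,r} out={f,q,r,x}
  L5: in={f,r,x} out={f,r,x}
  L6: in={f,q,x} out={f,r,x}
  L7: in={f,r,x} out={f}

live-out(L7) = ["f"]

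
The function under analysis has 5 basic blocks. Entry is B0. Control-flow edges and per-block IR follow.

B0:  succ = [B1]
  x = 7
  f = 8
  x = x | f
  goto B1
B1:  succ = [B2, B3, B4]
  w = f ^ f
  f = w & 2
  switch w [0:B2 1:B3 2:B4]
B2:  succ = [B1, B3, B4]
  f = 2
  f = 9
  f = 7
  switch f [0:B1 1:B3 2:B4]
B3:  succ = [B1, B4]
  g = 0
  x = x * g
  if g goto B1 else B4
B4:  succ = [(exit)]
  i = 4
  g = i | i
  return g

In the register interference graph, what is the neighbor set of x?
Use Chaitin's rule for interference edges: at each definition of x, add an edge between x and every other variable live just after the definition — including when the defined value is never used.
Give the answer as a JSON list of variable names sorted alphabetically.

Answer: ["f", "g", "w"]

Working:
Per-block:
  B0: def={f,x} ue=∅
  B1: def={f,w} ue={f}
  B2: def={f} ue=∅
  B3: def={g,x} ue={x}
  B4: def={g,i} ue=∅

Backward fixpoint:
  B0: in=∅ out={f,x}
  B1: in={f,x} out={f,x}
  B2: in={x} out={f,x}
  B3: in={f,x} out={f,x}
  B4: in=∅ out=∅

Interference:
  f — {g,w,x}
  g — {f,x}
  i — ∅
  w — {f,x}
  x — {f,g,w}

N(x) = ["f", "g", "w"]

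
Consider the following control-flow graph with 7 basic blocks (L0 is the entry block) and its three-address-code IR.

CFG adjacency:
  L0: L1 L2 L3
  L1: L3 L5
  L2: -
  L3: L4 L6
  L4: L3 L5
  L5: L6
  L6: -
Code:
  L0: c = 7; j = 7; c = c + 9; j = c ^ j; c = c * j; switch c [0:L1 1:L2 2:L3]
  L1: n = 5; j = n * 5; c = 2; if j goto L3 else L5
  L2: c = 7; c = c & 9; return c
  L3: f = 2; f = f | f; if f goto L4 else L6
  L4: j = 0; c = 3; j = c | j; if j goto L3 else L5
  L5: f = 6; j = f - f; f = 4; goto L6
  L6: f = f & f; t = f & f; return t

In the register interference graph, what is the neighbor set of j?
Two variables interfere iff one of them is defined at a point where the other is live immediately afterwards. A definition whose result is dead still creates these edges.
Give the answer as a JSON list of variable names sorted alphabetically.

Per-block:
  L0 def {c,j} use ∅
  L1 def {c,j,n} use ∅
  L2 def {c} use ∅
  L3 def {f} use ∅
  L4 def {c,j} use ∅
  L5 def {f,j} use ∅
  L6 def {f,t} use {f}

Backward fixpoint:
  L0 li=∅ lo=∅
  L1 li=∅ lo=∅
  L2 li=∅ lo=∅
  L3 li=∅ lo={f}
  L4 li=∅ lo=∅
  L5 li=∅ lo={f}
  L6 li={f} lo=∅

Interfere edges:
  c: {j}
  f: ∅
  j: {c}
  n: ∅
  t: ∅

N(j) = ["c"]

Answer: ["c"]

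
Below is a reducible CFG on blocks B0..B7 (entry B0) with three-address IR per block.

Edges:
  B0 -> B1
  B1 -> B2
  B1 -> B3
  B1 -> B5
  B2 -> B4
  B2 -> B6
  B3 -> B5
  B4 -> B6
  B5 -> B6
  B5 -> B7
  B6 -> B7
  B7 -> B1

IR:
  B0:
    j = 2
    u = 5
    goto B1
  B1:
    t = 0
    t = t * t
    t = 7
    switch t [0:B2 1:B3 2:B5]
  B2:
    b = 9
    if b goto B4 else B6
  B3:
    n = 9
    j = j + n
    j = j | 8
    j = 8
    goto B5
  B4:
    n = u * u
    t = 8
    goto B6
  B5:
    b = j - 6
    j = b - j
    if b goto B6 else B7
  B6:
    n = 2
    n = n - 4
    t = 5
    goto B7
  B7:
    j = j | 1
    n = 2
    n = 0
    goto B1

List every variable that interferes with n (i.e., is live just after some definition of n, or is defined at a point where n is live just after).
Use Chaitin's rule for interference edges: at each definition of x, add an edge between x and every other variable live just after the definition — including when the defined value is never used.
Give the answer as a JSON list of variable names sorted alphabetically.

Block summaries:
  B0: {j,u} / ∅
  B1: {t} / ∅
  B2: {b} / ∅
  B3: {j,n} / {j}
  B4: {n,t} / {u}
  B5: {b,j} / {j}
  B6: {n,t} / ∅
  B7: {j,n} / {j}

Liveness:
  B0: in=∅ out={j,u}
  B1: in={j,u} out={j,u}
  B2: in={j,u} out={j,u}
  B3: in={j,u} out={j,u}
  B4: in={j,u} out={j,u}
  B5: in={j,u} out={j,u}
  B6: in={j,u} out={j,u}
  B7: in={j,u} out={j,u}

Interference:
  b — {j,u}
  j — {b,n,t,u}
  n — {j,u}
  t — {j,u}
  u — {b,j,n,t}

N(n) = ["j", "u"]

Answer: ["j", "u"]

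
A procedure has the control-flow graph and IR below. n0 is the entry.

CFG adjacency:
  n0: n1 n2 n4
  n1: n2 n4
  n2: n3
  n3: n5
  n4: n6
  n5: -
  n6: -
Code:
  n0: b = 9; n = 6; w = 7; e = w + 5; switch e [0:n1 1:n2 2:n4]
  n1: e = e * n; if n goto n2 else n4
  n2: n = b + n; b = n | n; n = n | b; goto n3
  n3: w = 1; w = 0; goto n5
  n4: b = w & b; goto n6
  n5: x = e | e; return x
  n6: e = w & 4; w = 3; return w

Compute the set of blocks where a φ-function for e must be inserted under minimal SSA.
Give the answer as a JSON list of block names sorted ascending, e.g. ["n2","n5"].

idom tree: n1←n0 n2←n0 n3←n2 n4←n0 n5←n3 n6←n4
Join-block Dom:
  n2: preds {n0,n1}: {n0} ∩ {n0,n1} = {n0}; idom=n0
  n4: preds {n0,n1}: {n0} ∩ {n0,n1} = {n0}; idom=n0

Frontier:
  n2←n0: walk · to n0
  n2←n1: walk n1 to n0
  n4←n0: walk · to n0
  n4←n1: walk n1 to n0
  n0: DF=∅
  n1: DF={n2,n4}
  n2: DF=∅
  n3: DF=∅
  n4: DF=∅
  n5: DF=∅
  n6: DF=∅

φ for e: defs {n0,n1,n6}
  DF⁺ = {n2,n4}

Answer: ["n2", "n4"]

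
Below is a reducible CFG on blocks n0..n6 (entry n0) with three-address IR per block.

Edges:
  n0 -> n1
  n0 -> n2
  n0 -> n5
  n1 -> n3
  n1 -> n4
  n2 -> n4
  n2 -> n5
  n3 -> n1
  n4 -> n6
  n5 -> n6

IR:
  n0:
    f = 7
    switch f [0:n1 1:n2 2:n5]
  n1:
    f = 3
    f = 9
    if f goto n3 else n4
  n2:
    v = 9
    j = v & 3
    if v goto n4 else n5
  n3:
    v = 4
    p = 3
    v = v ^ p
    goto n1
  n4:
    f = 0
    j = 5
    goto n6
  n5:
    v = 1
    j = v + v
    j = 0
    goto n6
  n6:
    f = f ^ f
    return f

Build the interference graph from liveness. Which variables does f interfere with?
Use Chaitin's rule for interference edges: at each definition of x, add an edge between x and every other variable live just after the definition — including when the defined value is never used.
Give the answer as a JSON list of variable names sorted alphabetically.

Block summaries:
  n0: {f} / ∅
  n1: {f} / ∅
  n2: {j,v} / ∅
  n3: {p,v} / ∅
  n4: {f,j} / ∅
  n5: {j,v} / ∅
  n6: {f} / {f}

Liveness:
  n0 li=∅ lo={f}
  n1 li=∅ lo=∅
  n2 li={f} lo={f}
  n3 li=∅ lo=∅
  n4 li=∅ lo={f}
  n5 li={f} lo={f}
  n6 li={f} lo=∅

Interference:
  f — {j,v}
  j — {f,v}
  p — {v}
  v — {f,j,p}

N(f) = ["j", "v"]

Answer: ["j", "v"]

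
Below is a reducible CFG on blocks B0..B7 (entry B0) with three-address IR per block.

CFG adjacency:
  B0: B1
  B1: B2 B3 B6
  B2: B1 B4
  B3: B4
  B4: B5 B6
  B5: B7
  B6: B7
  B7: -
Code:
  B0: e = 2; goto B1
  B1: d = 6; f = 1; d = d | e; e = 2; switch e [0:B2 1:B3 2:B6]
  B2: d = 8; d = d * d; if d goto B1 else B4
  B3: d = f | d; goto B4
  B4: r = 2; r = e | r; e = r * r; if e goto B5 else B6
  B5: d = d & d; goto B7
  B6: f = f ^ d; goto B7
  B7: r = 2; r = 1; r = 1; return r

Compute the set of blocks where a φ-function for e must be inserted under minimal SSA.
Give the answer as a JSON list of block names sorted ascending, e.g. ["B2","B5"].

Answer: ["B1", "B6", "B7"]

Derivation:
idom tree: B1←B0 B2←B1 B3←B1 B4←B1 B5←B4 B6←B1 B7←B1
Dom∩ at merges:
  B1: preds {B0,B2}: {B0} ∩ {B0,B1,B2} = {B0}; idom=B0
  B4: preds {B2,B3}: {B0,B1,B2} ∩ {B0,B1,B3} = {B0,B1}; idom=B1
  B6: preds {B1,B4}: {B0,B1} ∩ {B0,B1,B4} = {B0,B1}; idom=B1
  B7: preds {B5,B6}: {B0,B1,B4,B5} ∩ {B0,B1,B6} = {B0,B1}; idom=B1

DF derivation:
  join B1 pred B0: · stop@B0
  join B1 pred B2: B2→B1 stop@B0
  join B4 pred B2: B2 stop@B1
  join B4 pred B3: B3 stop@B1
  join B6 pred B1: · stop@B1
  join B6 pred B4: B4 stop@B1
  join B7 pred B5: B5→B4 stop@B1
  join B7 pred B6: B6 stop@B1
  B0 → ∅
  B1 → {B1}
  B2 → {B1,B4}
  B3 → {B4}
  B4 → {B6,B7}
  B5 → {B7}
  B6 → {B7}
  B7 → ∅

φ for e: defs {B0,B1,B4}
  DF⁺ = {B1,B6,B7}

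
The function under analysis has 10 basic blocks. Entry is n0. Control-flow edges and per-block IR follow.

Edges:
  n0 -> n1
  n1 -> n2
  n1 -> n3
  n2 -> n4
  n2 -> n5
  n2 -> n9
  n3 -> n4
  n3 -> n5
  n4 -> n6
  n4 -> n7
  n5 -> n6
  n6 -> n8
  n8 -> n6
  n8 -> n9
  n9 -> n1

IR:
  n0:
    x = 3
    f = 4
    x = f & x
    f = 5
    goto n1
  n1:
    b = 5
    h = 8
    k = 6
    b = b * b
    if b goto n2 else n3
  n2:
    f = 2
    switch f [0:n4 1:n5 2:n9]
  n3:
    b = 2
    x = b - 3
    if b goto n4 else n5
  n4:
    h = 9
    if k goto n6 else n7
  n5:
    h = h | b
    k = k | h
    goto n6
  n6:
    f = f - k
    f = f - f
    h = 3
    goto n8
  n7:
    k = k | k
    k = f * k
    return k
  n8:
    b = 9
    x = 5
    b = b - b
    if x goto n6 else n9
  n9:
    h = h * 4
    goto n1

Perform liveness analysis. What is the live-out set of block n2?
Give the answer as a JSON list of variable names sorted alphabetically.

Per-block:
  n0 def {f,x} use ∅
  n1 def {b,h,k} use ∅
  n2 def {f} use ∅
  n3 def {b,x} use ∅
  n4 def {h} use {k}
  n5 def {h,k} use {b,h,k}
  n6 def {f,h} use {f,k}
  n7 def {k} use {f,k}
  n8 def {b,x} use ∅
  n9 def {h} use {h}

Liveness:
  live n0: ∅→{f}
  live n1: {f}→{b,f,h,k}
  live n2: {b,h,k}→{b,f,h,k}
  live n3: {f,h,k}→{b,f,h,k}
  live n4: {f,k}→{f,k}
  live n5: {b,f,h,k}→{f,k}
  live n6: {f,k}→{f,h,k}
  live n7: {f,k}→∅
  live n8: {f,h,k}→{f,h,k}
  live n9: {f,h}→{f}

live-out(n2) = ["b", "f", "h", "k"]

Answer: ["b", "f", "h", "k"]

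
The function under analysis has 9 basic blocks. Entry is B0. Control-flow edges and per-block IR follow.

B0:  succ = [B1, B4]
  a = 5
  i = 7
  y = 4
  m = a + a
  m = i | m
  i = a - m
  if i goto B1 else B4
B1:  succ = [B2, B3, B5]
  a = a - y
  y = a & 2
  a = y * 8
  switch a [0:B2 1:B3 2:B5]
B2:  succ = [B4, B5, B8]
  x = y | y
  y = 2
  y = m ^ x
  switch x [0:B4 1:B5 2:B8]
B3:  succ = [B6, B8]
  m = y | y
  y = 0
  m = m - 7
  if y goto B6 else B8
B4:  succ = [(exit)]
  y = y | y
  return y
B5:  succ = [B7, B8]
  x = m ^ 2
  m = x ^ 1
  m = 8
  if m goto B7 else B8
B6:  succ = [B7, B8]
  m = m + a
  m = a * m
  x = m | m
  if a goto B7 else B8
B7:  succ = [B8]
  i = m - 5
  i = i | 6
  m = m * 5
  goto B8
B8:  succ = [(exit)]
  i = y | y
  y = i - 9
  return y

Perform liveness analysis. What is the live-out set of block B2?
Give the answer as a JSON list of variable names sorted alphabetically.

def/use:
  B0: {a,i,m,y} / ∅
  B1: {a,y} / {a,y}
  B2: {x,y} / {m,y}
  B3: {m,y} / {y}
  B4: {y} / {y}
  B5: {m,x} / {m}
  B6: {m,x} / {a,m}
  B7: {i,m} / {m}
  B8: {i,y} / {y}

Backward fixpoint:
  B0: in=∅ out={a,m,y}
  B1: in={a,m,y} out={a,m,y}
  B2: in={m,y} out={m,y}
  B3: in={a,y} out={a,m,y}
  B4: in={y} out=∅
  B5: in={m,y} out={m,y}
  B6: in={a,m,y} out={m,y}
  B7: in={m,y} out={y}
  B8: in={y} out=∅

live-out(B2) = ["m", "y"]

Answer: ["m", "y"]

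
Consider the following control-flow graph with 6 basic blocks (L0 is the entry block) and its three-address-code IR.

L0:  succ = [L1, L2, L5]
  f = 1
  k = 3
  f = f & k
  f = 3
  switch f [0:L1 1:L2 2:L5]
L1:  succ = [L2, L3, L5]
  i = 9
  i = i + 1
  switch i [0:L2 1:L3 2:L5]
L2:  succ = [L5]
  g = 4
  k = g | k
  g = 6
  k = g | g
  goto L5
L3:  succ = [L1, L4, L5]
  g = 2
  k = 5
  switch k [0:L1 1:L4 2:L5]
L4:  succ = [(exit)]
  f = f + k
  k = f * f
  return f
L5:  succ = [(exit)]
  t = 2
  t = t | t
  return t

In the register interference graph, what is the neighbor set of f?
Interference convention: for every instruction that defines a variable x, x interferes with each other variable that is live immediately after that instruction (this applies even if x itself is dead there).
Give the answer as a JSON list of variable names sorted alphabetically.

Answer: ["g", "i", "k"]

Analysis:
Block summaries:
  L0: def={f,k} ue=∅
  L1: def={i} ue=∅
  L2: def={g,k} ue={k}
  L3: def={g,k} ue=∅
  L4: def={f,k} ue={f,k}
  L5: def={t} ue=∅

Live sets:
  L0: in=∅ out={f,k}
  L1: in={f,k} out={f,k}
  L2: in={k} out=∅
  L3: in={f} out={f,k}
  L4: in={f,k} out=∅
  L5: in=∅ out=∅

Interfere edges:
  f: {g,i,k}
  g: {f,k}
  i: {f,k}
  k: {f,g,i}
  t: ∅

N(f) = ["g", "i", "k"]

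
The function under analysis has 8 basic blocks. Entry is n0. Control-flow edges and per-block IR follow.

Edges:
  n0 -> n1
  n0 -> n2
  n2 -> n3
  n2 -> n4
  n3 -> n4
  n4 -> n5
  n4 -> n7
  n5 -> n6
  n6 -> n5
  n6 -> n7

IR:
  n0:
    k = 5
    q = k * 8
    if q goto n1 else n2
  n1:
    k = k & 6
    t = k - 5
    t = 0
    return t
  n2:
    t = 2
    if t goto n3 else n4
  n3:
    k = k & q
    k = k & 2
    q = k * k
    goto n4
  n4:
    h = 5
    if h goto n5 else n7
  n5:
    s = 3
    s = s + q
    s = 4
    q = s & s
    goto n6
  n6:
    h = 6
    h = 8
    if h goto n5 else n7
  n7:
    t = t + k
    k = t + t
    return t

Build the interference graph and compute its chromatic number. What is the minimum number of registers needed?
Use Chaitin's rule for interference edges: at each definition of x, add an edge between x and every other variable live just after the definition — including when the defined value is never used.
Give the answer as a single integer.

Answer: 4

Working:
def/use:
  n0: def={k,q} ue=∅
  n1: def={k,t} ue={k}
  n2: def={t} ue=∅
  n3: def={k,q} ue={k,q}
  n4: def={h} ue=∅
  n5: def={q,s} ue={q}
  n6: def={h} ue=∅
  n7: def={k,t} ue={k,t}

Backward fixpoint:
  n0 li=∅ lo={k,q}
  n1 li={k} lo=∅
  n2 li={k,q} lo={k,q,t}
  n3 li={k,q,t} lo={k,q,t}
  n4 li={k,q,t} lo={k,q,t}
  n5 li={k,q,t} lo={k,q,t}
  n6 li={k,q,t} lo={k,q,t}
  n7 li={k,t} lo=∅

Interfere edges:
  h — {k,q,t}
  k — {h,q,s,t}
  q — {h,k,s,t}
  s — {k,q,t}
  t — {h,k,q,s}

Registers:
  clique {h,k,q,t} ⇒ need ≥ 4
  4-colouring: c0={k}  c1={q}  c2={t}  c3={h,s}
  χ = 4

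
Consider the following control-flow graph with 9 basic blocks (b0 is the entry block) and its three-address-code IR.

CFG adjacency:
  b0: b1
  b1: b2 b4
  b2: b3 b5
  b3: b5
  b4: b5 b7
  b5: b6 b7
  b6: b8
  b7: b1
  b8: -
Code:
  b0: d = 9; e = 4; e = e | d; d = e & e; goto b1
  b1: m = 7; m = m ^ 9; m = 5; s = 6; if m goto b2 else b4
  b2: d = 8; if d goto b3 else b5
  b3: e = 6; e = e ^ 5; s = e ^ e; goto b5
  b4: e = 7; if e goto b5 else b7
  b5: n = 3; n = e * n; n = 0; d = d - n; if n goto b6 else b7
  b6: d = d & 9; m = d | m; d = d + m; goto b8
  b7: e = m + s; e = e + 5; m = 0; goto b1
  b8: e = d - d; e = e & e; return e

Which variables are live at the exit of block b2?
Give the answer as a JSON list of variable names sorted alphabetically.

def/use:
  b0: def={d,e} ue=∅
  b1: def={m,s} ue=∅
  b2: def={d} ue=∅
  b3: def={e,s} ue=∅
  b4: def={e} ue=∅
  b5: def={d,n} ue={d,e}
  b6: def={d,m} ue={d,m}
  b7: def={e,m} ue={m,s}
  b8: def={e} ue={d}

Liveness:
  live b0: ∅→{d,e}
  live b1: {d,e}→{d,e,m,s}
  live b2: {e,m,s}→{d,e,m,s}
  live b3: {d,m}→{d,e,m,s}
  live b4: {d,m,s}→{d,e,m,s}
  live b5: {d,e,m,s}→{d,m,s}
  live b6: {d,m}→{d}
  live b7: {d,m,s}→{d,e}
  live b8: {d}→∅

live-out(b2) = ["d", "e", "m", "s"]

Answer: ["d", "e", "m", "s"]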